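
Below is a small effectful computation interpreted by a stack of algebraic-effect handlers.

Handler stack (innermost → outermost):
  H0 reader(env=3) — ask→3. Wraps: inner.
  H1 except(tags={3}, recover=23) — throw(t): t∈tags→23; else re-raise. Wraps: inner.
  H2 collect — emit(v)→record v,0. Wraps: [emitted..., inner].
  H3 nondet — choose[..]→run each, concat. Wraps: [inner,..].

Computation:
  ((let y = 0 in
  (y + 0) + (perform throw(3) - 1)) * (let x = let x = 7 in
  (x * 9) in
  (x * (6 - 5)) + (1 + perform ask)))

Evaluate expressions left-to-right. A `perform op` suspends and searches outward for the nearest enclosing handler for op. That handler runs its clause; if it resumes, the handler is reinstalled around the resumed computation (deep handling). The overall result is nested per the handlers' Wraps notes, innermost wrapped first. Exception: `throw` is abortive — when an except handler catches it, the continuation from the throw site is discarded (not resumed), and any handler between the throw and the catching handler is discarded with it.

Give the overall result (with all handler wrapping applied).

Step-by-step:
throw(3) @ H1 caught ⇒ 23
H2 returns [23]
H3 returns [[23]]
= [[23]]

Answer: [[23]]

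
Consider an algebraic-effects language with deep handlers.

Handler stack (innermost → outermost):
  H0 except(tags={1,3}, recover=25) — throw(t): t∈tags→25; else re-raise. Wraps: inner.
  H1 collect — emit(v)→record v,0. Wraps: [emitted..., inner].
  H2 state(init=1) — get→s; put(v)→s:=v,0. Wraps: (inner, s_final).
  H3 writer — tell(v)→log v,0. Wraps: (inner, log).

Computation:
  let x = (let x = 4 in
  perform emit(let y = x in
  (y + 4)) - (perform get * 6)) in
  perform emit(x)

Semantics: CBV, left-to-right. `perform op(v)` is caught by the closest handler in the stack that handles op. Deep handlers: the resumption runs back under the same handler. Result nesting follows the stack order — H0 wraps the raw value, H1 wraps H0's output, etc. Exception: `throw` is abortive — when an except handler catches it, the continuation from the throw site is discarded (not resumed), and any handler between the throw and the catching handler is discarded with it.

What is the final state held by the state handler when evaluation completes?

Step-by-step:
emit(8) @ H1 ⇒ out+=8
get @ H2 ⇒ 1
emit(-6) @ H1 ⇒ out+=-6
H0 returns 0
H1 returns [8, -6, 0]
H2 returns ([8, -6, 0], 1)
H3 returns (([8, -6, 0], 1), ())
= (([8, -6, 0], 1), ())

Answer: 1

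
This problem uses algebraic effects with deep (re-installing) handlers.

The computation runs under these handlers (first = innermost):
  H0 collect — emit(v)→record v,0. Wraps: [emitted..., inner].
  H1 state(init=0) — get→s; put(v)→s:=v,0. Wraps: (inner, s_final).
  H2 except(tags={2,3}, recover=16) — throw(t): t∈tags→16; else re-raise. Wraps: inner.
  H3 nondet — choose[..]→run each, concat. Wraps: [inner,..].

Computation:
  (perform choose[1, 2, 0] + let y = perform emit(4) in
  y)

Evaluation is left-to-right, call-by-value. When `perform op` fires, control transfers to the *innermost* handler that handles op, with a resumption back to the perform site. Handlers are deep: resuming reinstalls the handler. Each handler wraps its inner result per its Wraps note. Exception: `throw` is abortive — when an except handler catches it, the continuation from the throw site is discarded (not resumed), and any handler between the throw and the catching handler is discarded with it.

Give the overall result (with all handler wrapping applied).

Step-by-step:
choose[1, 2, 0] @ H3
  branch[0] choose=1:
    emit(4) @ H0 ⇒ out+=4
    H0 returns [4, 1]
    H1 returns ([4, 1], 0)
    H2 returns ([4, 1], 0)
    H3 returns [([4, 1], 0)]
  branch[1] choose=2:
    emit(4) @ H0 ⇒ out+=4
    H0 returns [4, 2]
    H1 returns ([4, 2], 0)
    H2 returns ([4, 2], 0)
    H3 returns [([4, 2], 0)]
  branch[2] choose=0:
    emit(4) @ H0 ⇒ out+=4
    H0 returns [4, 0]
    H1 returns ([4, 0], 0)
    H2 returns ([4, 0], 0)
    H3 returns [([4, 0], 0)]
= [([4, 1], 0), ([4, 2], 0), ([4, 0], 0)]

Answer: [([4, 1], 0), ([4, 2], 0), ([4, 0], 0)]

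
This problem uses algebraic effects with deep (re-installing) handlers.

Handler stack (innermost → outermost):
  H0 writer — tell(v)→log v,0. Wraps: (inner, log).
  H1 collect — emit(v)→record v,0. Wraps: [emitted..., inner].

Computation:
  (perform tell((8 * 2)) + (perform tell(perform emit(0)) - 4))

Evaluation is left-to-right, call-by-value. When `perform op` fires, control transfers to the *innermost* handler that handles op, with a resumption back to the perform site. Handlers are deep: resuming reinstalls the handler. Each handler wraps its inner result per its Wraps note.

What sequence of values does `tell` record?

Working:
tell(16) @ H0 ⇒ log+=16
emit(0) @ H1 ⇒ out+=0
tell(0) @ H0 ⇒ log+=0
H0 returns (-4, (16, 0))
H1 returns [0, (-4, (16, 0))]
= [0, (-4, (16, 0))]

Answer: (16, 0)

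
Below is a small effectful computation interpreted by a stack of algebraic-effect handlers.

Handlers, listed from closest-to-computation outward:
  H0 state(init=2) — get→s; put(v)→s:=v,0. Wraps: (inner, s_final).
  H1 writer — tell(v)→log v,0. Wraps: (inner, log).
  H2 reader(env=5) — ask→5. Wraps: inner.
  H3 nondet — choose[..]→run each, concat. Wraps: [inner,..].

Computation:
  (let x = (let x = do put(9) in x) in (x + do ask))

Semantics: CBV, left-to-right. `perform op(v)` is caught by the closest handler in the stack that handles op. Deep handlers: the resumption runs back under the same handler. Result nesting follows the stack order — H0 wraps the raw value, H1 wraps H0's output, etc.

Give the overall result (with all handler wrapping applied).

Step-by-step:
put(9) @ H0 ⇒ s:=9
ask @ H2 ⇒ 5
H0 returns (5, 9)
H1 returns ((5, 9), ())
H2 returns ((5, 9), ())
H3 returns [((5, 9), ())]
= [((5, 9), ())]

Answer: [((5, 9), ())]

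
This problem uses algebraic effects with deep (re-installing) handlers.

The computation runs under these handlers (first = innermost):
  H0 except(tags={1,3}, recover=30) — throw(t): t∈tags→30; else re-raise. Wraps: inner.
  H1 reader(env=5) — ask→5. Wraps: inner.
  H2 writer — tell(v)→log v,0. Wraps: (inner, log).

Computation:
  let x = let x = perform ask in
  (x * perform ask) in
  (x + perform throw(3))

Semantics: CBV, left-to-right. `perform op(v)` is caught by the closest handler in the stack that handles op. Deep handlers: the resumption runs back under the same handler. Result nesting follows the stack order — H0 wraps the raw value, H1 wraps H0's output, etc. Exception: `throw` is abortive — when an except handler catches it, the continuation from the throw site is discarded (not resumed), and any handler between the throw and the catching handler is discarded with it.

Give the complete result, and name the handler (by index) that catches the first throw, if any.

Answer: (30, ()) ; first throw caught by: H0

Step-by-step:
ask @ H1 ⇒ 5
ask @ H1 ⇒ 5
throw(3) @ H0 caught ⇒ 30
H1 returns 30
H2 returns (30, ())
= (30, ())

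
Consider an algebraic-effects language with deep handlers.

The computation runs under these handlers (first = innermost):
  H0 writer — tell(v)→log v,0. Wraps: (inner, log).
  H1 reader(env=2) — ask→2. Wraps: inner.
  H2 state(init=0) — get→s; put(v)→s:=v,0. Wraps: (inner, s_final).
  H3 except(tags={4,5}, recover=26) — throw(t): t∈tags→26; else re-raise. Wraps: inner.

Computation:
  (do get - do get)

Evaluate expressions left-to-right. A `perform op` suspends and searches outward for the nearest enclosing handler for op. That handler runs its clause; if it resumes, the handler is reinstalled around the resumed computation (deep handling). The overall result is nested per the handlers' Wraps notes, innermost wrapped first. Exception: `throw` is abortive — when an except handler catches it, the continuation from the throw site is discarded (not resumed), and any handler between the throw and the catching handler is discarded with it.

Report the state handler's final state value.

Answer: 0

Step-by-step:
get @ H2 ⇒ 0
get @ H2 ⇒ 0
H0 returns (0, ())
H1 returns (0, ())
H2 returns ((0, ()), 0)
H3 returns ((0, ()), 0)
= ((0, ()), 0)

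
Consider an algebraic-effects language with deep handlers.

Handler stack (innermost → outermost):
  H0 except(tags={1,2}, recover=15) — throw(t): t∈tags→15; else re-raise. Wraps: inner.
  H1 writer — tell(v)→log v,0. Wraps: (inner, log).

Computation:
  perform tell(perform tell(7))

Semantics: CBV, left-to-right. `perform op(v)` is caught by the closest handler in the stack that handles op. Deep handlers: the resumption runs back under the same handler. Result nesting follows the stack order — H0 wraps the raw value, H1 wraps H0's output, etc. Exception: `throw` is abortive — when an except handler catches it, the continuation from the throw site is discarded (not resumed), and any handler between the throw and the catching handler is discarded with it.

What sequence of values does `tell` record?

Answer: (7, 0)

Step-by-step:
tell(7) @ H1 ⇒ log+=7
tell(0) @ H1 ⇒ log+=0
H0 returns 0
H1 returns (0, (7, 0))
= (0, (7, 0))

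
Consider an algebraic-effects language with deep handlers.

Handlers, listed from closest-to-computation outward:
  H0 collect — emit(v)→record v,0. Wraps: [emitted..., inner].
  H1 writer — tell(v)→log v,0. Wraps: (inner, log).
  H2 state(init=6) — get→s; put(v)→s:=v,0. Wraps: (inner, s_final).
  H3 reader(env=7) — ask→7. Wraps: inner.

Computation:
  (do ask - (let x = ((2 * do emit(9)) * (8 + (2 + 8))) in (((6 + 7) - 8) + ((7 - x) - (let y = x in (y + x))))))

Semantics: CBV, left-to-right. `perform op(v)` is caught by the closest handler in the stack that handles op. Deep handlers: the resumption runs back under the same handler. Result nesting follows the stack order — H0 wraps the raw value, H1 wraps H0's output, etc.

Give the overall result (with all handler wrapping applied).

Answer: (([9, -5], ()), 6)

Working:
ask @ H3 ⇒ 7
emit(9) @ H0 ⇒ out+=9
H0 returns [9, -5]
H1 returns ([9, -5], ())
H2 returns (([9, -5], ()), 6)
H3 returns (([9, -5], ()), 6)
= (([9, -5], ()), 6)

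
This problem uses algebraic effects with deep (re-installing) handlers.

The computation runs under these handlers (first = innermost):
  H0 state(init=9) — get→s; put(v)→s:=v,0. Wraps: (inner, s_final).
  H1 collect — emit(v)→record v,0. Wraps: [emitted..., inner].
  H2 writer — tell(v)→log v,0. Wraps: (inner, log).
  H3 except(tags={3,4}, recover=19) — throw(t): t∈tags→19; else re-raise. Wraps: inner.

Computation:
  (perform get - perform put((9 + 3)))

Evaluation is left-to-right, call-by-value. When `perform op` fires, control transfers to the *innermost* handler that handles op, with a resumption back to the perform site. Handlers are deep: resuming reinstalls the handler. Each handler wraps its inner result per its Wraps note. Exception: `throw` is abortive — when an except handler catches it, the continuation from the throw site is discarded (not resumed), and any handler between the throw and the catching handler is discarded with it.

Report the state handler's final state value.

Answer: 12

Evaluation trace:
get @ H0 ⇒ 9
put(12) @ H0 ⇒ s:=12
H0 returns (9, 12)
H1 returns [(9, 12)]
H2 returns ([(9, 12)], ())
H3 returns ([(9, 12)], ())
= ([(9, 12)], ())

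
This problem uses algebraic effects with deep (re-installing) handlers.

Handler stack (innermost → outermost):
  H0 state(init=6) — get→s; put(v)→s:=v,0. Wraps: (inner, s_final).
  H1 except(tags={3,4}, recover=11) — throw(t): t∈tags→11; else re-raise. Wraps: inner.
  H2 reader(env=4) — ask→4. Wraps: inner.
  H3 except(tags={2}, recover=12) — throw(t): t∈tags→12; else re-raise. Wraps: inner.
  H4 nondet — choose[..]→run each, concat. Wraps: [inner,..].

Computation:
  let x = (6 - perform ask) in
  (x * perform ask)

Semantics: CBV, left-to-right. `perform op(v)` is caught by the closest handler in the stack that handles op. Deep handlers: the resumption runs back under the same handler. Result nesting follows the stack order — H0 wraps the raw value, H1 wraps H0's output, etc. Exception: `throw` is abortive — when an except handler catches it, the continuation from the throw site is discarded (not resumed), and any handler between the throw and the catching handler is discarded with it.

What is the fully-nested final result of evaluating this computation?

Evaluation trace:
ask @ H2 ⇒ 4
ask @ H2 ⇒ 4
H0 returns (8, 6)
H1 returns (8, 6)
H2 returns (8, 6)
H3 returns (8, 6)
H4 returns [(8, 6)]
= [(8, 6)]

Answer: [(8, 6)]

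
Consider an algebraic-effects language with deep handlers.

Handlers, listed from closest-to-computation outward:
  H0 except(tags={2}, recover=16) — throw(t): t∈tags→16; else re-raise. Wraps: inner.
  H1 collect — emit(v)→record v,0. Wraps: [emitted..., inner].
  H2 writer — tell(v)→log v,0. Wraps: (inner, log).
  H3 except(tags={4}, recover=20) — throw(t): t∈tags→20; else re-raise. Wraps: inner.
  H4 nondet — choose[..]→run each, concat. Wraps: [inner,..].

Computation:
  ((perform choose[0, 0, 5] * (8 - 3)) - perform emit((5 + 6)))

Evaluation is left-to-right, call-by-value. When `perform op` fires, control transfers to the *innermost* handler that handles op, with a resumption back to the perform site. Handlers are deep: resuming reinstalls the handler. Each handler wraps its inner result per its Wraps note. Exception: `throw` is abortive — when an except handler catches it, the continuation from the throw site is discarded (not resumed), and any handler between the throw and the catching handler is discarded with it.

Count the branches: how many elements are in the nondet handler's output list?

Step-by-step:
choose[0, 0, 5] @ H4
  branch[0] choose=0:
    emit(11) @ H1 ⇒ out+=11
    H0 returns 0
    H1 returns [11, 0]
    H2 returns ([11, 0], ())
    H3 returns ([11, 0], ())
    H4 returns [([11, 0], ())]
  branch[1] choose=0:
    emit(11) @ H1 ⇒ out+=11
    H0 returns 0
    H1 returns [11, 0]
    H2 returns ([11, 0], ())
    H3 returns ([11, 0], ())
    H4 returns [([11, 0], ())]
  branch[2] choose=5:
    emit(11) @ H1 ⇒ out+=11
    H0 returns 25
    H1 returns [11, 25]
    H2 returns ([11, 25], ())
    H3 returns ([11, 25], ())
    H4 returns [([11, 25], ())]
= [([11, 0], ()), ([11, 0], ()), ([11, 25], ())]

Answer: 3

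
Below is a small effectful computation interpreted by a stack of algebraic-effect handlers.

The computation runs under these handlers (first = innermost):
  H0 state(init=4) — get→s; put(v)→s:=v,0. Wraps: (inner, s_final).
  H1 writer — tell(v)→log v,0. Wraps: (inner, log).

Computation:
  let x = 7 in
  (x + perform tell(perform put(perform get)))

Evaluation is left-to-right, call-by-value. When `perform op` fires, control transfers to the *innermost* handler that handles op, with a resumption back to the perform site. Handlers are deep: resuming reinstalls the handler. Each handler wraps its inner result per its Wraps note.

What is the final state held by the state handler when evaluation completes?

Working:
get @ H0 ⇒ 4
put(4) @ H0 ⇒ s:=4
tell(0) @ H1 ⇒ log+=0
H0 returns (7, 4)
H1 returns ((7, 4), (0))
= ((7, 4), (0))

Answer: 4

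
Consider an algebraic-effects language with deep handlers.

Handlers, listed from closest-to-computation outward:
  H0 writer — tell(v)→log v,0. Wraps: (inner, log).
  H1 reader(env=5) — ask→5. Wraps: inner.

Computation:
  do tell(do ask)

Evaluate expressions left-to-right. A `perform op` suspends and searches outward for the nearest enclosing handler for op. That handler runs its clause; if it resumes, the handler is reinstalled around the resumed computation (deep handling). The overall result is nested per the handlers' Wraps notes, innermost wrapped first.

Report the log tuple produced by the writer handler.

Step-by-step:
ask @ H1 ⇒ 5
tell(5) @ H0 ⇒ log+=5
H0 returns (0, (5))
H1 returns (0, (5))
= (0, (5))

Answer: (5)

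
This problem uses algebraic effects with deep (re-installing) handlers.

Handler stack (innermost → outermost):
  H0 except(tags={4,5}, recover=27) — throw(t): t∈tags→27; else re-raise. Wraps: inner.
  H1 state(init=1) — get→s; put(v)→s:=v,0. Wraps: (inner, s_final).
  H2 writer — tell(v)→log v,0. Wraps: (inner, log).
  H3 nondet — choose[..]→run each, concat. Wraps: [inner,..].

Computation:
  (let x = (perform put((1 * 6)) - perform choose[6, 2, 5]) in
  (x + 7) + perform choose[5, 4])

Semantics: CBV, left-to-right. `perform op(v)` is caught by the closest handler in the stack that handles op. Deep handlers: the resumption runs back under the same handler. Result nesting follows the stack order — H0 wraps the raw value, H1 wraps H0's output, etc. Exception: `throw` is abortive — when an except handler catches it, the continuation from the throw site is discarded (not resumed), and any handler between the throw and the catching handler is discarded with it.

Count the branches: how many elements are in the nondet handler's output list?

Answer: 6

Step-by-step:
put(6) @ H1 ⇒ s:=6
choose[6, 2, 5] @ H3
  branch[0] choose=6:
    choose[5, 4] @ H3
      branch[0] choose=5:
        H0 returns 6
        H1 returns (6, 6)
        H2 returns ((6, 6), ())
        H3 returns [((6, 6), ())]
      branch[1] choose=4:
        H0 returns 5
        H1 returns (5, 6)
        H2 returns ((5, 6), ())
        H3 returns [((5, 6), ())]
  branch[1] choose=2:
    choose[5, 4] @ H3
      branch[0] choose=5:
        H0 returns 10
        H1 returns (10, 6)
        H2 returns ((10, 6), ())
        H3 returns [((10, 6), ())]
      branch[1] choose=4:
        H0 returns 9
        H1 returns (9, 6)
        H2 returns ((9, 6), ())
        H3 returns [((9, 6), ())]
  branch[2] choose=5:
    choose[5, 4] @ H3
      branch[0] choose=5:
        H0 returns 7
        H1 returns (7, 6)
        H2 returns ((7, 6), ())
        H3 returns [((7, 6), ())]
      branch[1] choose=4:
        H0 returns 6
        H1 returns (6, 6)
        H2 returns ((6, 6), ())
        H3 returns [((6, 6), ())]
= [((6, 6), ()), ((5, 6), ()), ((10, 6), ()), ((9, 6), ()), ((7, 6), ()), ((6, 6), ())]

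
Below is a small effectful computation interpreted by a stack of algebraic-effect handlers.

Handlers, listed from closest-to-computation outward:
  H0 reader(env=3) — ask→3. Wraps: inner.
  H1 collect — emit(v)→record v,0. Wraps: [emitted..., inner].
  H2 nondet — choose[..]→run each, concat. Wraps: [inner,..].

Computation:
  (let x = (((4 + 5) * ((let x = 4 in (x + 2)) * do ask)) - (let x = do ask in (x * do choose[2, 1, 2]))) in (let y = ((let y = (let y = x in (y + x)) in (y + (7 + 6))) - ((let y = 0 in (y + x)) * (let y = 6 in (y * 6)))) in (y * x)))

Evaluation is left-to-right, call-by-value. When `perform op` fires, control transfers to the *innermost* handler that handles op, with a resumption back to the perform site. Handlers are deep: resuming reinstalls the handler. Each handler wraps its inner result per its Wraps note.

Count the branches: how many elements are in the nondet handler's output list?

Answer: 3

Evaluation trace:
ask @ H0 ⇒ 3
ask @ H0 ⇒ 3
choose[2, 1, 2] @ H2
  branch[0] choose=2:
    H0 returns -825396
    H1 returns [-825396]
    H2 returns [[-825396]]
  branch[1] choose=1:
    H0 returns -857487
    H1 returns [-857487]
    H2 returns [[-857487]]
  branch[2] choose=2:
    H0 returns -825396
    H1 returns [-825396]
    H2 returns [[-825396]]
= [[-825396], [-857487], [-825396]]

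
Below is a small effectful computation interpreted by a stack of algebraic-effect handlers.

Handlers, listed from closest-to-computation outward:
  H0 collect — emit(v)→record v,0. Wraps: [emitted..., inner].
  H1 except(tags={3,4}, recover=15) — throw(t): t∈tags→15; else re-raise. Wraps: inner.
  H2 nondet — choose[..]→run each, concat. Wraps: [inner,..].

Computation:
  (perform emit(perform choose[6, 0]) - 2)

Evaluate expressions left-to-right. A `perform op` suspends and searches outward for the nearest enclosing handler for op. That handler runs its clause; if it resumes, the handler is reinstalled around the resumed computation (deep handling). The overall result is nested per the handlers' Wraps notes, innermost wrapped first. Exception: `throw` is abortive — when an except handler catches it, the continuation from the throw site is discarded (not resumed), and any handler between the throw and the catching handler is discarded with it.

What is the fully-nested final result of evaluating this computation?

Answer: [[6, -2], [0, -2]]

Step-by-step:
choose[6, 0] @ H2
  branch[0] choose=6:
    emit(6) @ H0 ⇒ out+=6
    H0 returns [6, -2]
    H1 returns [6, -2]
    H2 returns [[6, -2]]
  branch[1] choose=0:
    emit(0) @ H0 ⇒ out+=0
    H0 returns [0, -2]
    H1 returns [0, -2]
    H2 returns [[0, -2]]
= [[6, -2], [0, -2]]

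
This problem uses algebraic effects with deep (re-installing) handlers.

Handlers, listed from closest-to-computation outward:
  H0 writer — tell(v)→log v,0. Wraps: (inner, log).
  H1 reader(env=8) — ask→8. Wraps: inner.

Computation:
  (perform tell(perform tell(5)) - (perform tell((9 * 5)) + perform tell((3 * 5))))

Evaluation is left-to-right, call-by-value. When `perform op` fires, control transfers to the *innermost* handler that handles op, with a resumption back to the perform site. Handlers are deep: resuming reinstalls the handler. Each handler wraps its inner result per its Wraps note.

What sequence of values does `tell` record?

Evaluation trace:
tell(5) @ H0 ⇒ log+=5
tell(0) @ H0 ⇒ log+=0
tell(45) @ H0 ⇒ log+=45
tell(15) @ H0 ⇒ log+=15
H0 returns (0, (5, 0, 45, 15))
H1 returns (0, (5, 0, 45, 15))
= (0, (5, 0, 45, 15))

Answer: (5, 0, 45, 15)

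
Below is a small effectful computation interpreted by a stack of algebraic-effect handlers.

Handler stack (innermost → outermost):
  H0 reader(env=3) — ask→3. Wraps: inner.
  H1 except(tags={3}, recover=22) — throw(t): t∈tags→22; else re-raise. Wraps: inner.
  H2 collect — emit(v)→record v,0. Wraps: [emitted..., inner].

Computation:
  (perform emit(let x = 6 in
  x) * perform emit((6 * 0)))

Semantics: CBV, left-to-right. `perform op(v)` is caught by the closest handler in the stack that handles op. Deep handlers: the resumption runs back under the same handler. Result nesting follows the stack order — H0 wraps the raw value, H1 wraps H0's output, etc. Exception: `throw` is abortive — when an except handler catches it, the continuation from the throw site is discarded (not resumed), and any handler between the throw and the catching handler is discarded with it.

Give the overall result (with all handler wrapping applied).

Answer: [6, 0, 0]

Evaluation trace:
emit(6) @ H2 ⇒ out+=6
emit(0) @ H2 ⇒ out+=0
H0 returns 0
H1 returns 0
H2 returns [6, 0, 0]
= [6, 0, 0]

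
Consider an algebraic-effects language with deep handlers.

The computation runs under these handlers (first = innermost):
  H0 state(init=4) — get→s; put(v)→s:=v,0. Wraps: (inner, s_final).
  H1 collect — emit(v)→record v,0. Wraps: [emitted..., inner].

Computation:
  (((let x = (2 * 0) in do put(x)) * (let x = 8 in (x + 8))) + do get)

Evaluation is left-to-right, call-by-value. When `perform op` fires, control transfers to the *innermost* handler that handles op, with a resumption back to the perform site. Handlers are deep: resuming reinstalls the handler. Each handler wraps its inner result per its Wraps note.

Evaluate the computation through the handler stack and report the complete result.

Answer: [(0, 0)]

Working:
put(0) @ H0 ⇒ s:=0
get @ H0 ⇒ 0
H0 returns (0, 0)
H1 returns [(0, 0)]
= [(0, 0)]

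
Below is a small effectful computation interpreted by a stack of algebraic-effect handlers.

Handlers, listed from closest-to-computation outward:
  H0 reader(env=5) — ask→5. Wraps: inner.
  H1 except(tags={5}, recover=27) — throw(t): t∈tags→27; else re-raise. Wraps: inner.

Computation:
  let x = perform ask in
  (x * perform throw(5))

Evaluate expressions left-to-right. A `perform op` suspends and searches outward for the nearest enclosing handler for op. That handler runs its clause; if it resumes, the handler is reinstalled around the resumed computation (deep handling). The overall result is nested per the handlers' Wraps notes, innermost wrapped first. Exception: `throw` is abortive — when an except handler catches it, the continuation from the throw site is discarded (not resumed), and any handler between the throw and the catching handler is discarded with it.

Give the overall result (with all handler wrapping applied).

Step-by-step:
ask @ H0 ⇒ 5
throw(5) @ H1 caught ⇒ 27
= 27

Answer: 27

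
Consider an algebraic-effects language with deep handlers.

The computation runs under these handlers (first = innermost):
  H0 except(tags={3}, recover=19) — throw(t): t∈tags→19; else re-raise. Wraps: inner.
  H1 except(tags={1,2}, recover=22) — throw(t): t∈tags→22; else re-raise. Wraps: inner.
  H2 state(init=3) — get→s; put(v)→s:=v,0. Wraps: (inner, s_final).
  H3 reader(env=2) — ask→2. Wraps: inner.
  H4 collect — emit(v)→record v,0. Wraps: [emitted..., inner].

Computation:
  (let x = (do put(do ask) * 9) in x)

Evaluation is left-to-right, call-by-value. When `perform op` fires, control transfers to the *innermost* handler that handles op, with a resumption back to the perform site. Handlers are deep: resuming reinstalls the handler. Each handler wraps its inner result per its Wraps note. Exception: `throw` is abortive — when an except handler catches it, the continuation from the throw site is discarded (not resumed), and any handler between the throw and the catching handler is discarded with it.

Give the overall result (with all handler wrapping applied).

Answer: [(0, 2)]

Working:
ask @ H3 ⇒ 2
put(2) @ H2 ⇒ s:=2
H0 returns 0
H1 returns 0
H2 returns (0, 2)
H3 returns (0, 2)
H4 returns [(0, 2)]
= [(0, 2)]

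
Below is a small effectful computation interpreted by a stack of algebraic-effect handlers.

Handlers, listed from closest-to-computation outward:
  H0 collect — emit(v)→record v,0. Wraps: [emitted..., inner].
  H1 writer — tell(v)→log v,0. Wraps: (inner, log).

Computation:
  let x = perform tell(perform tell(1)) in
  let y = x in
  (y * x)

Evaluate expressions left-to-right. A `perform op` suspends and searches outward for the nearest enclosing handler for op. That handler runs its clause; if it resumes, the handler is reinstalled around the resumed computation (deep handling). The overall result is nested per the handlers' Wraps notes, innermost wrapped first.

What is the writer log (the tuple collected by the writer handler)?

Step-by-step:
tell(1) @ H1 ⇒ log+=1
tell(0) @ H1 ⇒ log+=0
H0 returns [0]
H1 returns ([0], (1, 0))
= ([0], (1, 0))

Answer: (1, 0)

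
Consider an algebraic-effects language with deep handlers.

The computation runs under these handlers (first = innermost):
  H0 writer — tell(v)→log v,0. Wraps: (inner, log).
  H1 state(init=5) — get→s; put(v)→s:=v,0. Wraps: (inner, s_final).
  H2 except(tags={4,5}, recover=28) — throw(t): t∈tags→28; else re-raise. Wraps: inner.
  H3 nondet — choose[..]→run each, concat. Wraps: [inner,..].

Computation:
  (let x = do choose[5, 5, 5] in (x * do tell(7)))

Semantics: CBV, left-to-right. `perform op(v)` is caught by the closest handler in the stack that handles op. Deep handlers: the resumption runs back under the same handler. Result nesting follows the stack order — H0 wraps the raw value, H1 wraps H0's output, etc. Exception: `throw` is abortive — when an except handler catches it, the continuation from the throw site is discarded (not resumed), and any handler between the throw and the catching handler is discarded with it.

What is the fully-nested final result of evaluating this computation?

Step-by-step:
choose[5, 5, 5] @ H3
  branch[0] choose=5:
    tell(7) @ H0 ⇒ log+=7
    H0 returns (0, (7))
    H1 returns ((0, (7)), 5)
    H2 returns ((0, (7)), 5)
    H3 returns [((0, (7)), 5)]
  branch[1] choose=5:
    tell(7) @ H0 ⇒ log+=7
    H0 returns (0, (7))
    H1 returns ((0, (7)), 5)
    H2 returns ((0, (7)), 5)
    H3 returns [((0, (7)), 5)]
  branch[2] choose=5:
    tell(7) @ H0 ⇒ log+=7
    H0 returns (0, (7))
    H1 returns ((0, (7)), 5)
    H2 returns ((0, (7)), 5)
    H3 returns [((0, (7)), 5)]
= [((0, (7)), 5), ((0, (7)), 5), ((0, (7)), 5)]

Answer: [((0, (7)), 5), ((0, (7)), 5), ((0, (7)), 5)]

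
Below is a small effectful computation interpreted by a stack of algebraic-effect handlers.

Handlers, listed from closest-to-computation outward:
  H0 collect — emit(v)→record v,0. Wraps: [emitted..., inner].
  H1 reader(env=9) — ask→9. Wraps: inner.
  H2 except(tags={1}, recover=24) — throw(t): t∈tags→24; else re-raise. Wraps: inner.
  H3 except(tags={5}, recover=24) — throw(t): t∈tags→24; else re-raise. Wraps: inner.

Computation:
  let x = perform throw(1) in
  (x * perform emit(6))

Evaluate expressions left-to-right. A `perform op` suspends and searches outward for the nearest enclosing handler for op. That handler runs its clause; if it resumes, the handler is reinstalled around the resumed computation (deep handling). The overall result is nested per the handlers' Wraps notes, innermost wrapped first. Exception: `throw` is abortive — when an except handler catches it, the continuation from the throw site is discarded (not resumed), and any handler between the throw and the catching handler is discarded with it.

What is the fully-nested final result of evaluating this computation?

Evaluation trace:
throw(1) @ H2 caught ⇒ 24
H3 returns 24
= 24

Answer: 24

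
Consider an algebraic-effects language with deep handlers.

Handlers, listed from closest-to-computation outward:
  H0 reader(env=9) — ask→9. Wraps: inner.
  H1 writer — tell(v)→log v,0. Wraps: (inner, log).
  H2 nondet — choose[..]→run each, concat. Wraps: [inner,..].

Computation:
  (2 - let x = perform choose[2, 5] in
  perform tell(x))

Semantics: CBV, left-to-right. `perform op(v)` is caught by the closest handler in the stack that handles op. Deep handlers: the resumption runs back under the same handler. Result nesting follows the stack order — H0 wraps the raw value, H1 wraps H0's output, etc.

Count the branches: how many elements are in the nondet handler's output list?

Evaluation trace:
choose[2, 5] @ H2
  branch[0] choose=2:
    tell(2) @ H1 ⇒ log+=2
    H0 returns 2
    H1 returns (2, (2))
    H2 returns [(2, (2))]
  branch[1] choose=5:
    tell(5) @ H1 ⇒ log+=5
    H0 returns 2
    H1 returns (2, (5))
    H2 returns [(2, (5))]
= [(2, (2)), (2, (5))]

Answer: 2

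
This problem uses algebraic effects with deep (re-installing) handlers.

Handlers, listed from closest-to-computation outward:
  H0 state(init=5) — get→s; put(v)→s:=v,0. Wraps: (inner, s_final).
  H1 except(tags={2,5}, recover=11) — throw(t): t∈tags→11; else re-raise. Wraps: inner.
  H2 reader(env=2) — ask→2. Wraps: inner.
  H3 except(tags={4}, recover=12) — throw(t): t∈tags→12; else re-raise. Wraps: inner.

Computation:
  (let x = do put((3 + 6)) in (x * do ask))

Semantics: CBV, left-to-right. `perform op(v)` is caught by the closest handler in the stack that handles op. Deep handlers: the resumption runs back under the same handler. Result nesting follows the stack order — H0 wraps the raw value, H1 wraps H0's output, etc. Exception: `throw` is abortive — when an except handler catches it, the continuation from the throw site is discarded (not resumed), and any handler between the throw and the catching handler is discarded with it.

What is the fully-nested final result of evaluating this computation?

Answer: (0, 9)

Evaluation trace:
put(9) @ H0 ⇒ s:=9
ask @ H2 ⇒ 2
H0 returns (0, 9)
H1 returns (0, 9)
H2 returns (0, 9)
H3 returns (0, 9)
= (0, 9)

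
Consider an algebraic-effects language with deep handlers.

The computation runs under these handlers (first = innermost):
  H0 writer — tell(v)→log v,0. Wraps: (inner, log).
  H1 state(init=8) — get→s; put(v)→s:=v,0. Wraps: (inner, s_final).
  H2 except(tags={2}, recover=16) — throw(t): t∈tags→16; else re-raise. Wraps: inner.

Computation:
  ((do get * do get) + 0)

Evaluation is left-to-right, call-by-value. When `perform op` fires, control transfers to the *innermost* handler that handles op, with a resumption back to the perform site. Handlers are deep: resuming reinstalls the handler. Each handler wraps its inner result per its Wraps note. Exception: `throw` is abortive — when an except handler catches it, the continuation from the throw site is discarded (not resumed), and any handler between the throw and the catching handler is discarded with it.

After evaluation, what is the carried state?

Answer: 8

Step-by-step:
get @ H1 ⇒ 8
get @ H1 ⇒ 8
H0 returns (64, ())
H1 returns ((64, ()), 8)
H2 returns ((64, ()), 8)
= ((64, ()), 8)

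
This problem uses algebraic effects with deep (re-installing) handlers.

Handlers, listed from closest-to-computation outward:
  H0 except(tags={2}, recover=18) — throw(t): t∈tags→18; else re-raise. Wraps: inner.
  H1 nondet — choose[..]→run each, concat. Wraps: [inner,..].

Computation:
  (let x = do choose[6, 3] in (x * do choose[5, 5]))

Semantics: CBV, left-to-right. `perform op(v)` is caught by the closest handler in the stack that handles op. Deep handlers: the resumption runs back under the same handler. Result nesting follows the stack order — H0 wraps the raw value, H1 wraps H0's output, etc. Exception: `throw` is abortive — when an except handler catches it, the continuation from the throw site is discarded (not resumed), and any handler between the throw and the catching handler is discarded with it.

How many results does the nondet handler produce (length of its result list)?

Answer: 4

Evaluation trace:
choose[6, 3] @ H1
  branch[0] choose=6:
    choose[5, 5] @ H1
      branch[0] choose=5:
        H0 returns 30
        H1 returns [30]
      branch[1] choose=5:
        H0 returns 30
        H1 returns [30]
  branch[1] choose=3:
    choose[5, 5] @ H1
      branch[0] choose=5:
        H0 returns 15
        H1 returns [15]
      branch[1] choose=5:
        H0 returns 15
        H1 returns [15]
= [30, 30, 15, 15]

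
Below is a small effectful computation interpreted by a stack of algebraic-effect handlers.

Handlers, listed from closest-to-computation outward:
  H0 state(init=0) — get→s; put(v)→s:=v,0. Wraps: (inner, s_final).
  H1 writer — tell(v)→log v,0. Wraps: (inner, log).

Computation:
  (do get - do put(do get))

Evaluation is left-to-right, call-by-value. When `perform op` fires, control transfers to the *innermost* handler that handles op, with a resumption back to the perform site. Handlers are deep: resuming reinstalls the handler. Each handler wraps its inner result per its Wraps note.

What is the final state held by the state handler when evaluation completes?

Answer: 0

Working:
get @ H0 ⇒ 0
get @ H0 ⇒ 0
put(0) @ H0 ⇒ s:=0
H0 returns (0, 0)
H1 returns ((0, 0), ())
= ((0, 0), ())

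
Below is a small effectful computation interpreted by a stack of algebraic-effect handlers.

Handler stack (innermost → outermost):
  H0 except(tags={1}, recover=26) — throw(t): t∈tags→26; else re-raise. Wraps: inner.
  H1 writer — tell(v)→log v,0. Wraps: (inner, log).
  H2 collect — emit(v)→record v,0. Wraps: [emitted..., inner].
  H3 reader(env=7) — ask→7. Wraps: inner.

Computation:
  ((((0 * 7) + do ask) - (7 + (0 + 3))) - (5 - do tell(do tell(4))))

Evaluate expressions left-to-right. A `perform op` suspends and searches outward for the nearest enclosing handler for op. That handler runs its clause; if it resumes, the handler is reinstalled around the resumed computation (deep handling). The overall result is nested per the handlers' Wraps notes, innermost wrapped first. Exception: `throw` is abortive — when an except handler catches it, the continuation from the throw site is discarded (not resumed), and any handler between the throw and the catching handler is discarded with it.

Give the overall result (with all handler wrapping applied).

Answer: [(-8, (4, 0))]

Evaluation trace:
ask @ H3 ⇒ 7
tell(4) @ H1 ⇒ log+=4
tell(0) @ H1 ⇒ log+=0
H0 returns -8
H1 returns (-8, (4, 0))
H2 returns [(-8, (4, 0))]
H3 returns [(-8, (4, 0))]
= [(-8, (4, 0))]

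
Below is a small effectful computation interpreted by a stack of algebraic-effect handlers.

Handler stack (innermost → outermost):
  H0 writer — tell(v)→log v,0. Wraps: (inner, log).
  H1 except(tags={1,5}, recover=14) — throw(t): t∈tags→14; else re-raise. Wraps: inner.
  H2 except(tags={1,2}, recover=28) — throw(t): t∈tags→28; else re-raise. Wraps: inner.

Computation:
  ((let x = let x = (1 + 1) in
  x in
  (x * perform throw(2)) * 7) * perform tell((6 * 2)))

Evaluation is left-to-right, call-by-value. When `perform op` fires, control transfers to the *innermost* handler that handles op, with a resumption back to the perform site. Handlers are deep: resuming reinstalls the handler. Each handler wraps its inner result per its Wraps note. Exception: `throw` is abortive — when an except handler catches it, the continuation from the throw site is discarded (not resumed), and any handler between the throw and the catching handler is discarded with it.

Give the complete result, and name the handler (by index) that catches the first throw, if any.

Answer: 28 ; first throw caught by: H2

Evaluation trace:
throw(2) @ H1 re-raised
throw(2) @ H2 caught ⇒ 28
= 28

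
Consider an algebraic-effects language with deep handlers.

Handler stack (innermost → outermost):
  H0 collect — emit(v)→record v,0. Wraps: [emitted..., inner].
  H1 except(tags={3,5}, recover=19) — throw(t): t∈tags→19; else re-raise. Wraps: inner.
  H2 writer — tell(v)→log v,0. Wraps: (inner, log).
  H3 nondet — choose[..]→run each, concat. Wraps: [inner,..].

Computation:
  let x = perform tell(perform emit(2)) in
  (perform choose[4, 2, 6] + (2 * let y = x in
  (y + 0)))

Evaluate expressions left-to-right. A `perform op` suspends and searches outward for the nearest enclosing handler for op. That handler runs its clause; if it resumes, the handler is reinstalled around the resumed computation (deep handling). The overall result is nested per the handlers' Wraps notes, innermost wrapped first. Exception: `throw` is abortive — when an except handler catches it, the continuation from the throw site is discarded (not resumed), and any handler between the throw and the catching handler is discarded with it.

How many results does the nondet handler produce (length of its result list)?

Evaluation trace:
emit(2) @ H0 ⇒ out+=2
tell(0) @ H2 ⇒ log+=0
choose[4, 2, 6] @ H3
  branch[0] choose=4:
    H0 returns [2, 4]
    H1 returns [2, 4]
    H2 returns ([2, 4], (0))
    H3 returns [([2, 4], (0))]
  branch[1] choose=2:
    H0 returns [2, 2]
    H1 returns [2, 2]
    H2 returns ([2, 2], (0))
    H3 returns [([2, 2], (0))]
  branch[2] choose=6:
    H0 returns [2, 6]
    H1 returns [2, 6]
    H2 returns ([2, 6], (0))
    H3 returns [([2, 6], (0))]
= [([2, 4], (0)), ([2, 2], (0)), ([2, 6], (0))]

Answer: 3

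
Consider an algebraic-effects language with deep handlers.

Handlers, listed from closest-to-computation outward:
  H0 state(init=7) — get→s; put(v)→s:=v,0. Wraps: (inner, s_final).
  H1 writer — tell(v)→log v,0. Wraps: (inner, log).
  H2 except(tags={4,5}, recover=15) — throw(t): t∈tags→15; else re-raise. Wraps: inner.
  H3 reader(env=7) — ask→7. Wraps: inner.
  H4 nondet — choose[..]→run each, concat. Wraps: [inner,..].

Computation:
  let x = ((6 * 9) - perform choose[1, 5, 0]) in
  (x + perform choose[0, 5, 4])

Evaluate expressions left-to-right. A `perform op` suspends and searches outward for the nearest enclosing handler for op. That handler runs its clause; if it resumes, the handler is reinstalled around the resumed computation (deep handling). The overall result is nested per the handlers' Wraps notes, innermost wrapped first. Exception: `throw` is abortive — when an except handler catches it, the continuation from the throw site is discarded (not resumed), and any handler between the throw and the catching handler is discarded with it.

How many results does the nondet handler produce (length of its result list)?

Evaluation trace:
choose[1, 5, 0] @ H4
  branch[0] choose=1:
    choose[0, 5, 4] @ H4
      branch[0] choose=0:
        H0 returns (53, 7)
        H1 returns ((53, 7), ())
        H2 returns ((53, 7), ())
        H3 returns ((53, 7), ())
        H4 returns [((53, 7), ())]
      branch[1] choose=5:
        H0 returns (58, 7)
        H1 returns ((58, 7), ())
        H2 returns ((58, 7), ())
        H3 returns ((58, 7), ())
        H4 returns [((58, 7), ())]
      branch[2] choose=4:
        H0 returns (57, 7)
        H1 returns ((57, 7), ())
        H2 returns ((57, 7), ())
        H3 returns ((57, 7), ())
        H4 returns [((57, 7), ())]
  branch[1] choose=5:
    choose[0, 5, 4] @ H4
      branch[0] choose=0:
        H0 returns (49, 7)
        H1 returns ((49, 7), ())
        H2 returns ((49, 7), ())
        H3 returns ((49, 7), ())
        H4 returns [((49, 7), ())]
      branch[1] choose=5:
        H0 returns (54, 7)
        H1 returns ((54, 7), ())
        H2 returns ((54, 7), ())
        H3 returns ((54, 7), ())
        H4 returns [((54, 7), ())]
      branch[2] choose=4:
        H0 returns (53, 7)
        H1 returns ((53, 7), ())
        H2 returns ((53, 7), ())
        H3 returns ((53, 7), ())
        H4 returns [((53, 7), ())]
  branch[2] choose=0:
    choose[0, 5, 4] @ H4
      branch[0] choose=0:
        H0 returns (54, 7)
        H1 returns ((54, 7), ())
        H2 returns ((54, 7), ())
        H3 returns ((54, 7), ())
        H4 returns [((54, 7), ())]
      branch[1] choose=5:
        H0 returns (59, 7)
        H1 returns ((59, 7), ())
        H2 returns ((59, 7), ())
        H3 returns ((59, 7), ())
        H4 returns [((59, 7), ())]
      branch[2] choose=4:
        H0 returns (58, 7)
        H1 returns ((58, 7), ())
        H2 returns ((58, 7), ())
        H3 returns ((58, 7), ())
        H4 returns [((58, 7), ())]
= [((53, 7), ()), ((58, 7), ()), ((57, 7), ()), ((49, 7), ()), ((54, 7), ()), ((53, 7), ()), ((54, 7), ()), ((59, 7), ()), ((58, 7), ())]

Answer: 9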